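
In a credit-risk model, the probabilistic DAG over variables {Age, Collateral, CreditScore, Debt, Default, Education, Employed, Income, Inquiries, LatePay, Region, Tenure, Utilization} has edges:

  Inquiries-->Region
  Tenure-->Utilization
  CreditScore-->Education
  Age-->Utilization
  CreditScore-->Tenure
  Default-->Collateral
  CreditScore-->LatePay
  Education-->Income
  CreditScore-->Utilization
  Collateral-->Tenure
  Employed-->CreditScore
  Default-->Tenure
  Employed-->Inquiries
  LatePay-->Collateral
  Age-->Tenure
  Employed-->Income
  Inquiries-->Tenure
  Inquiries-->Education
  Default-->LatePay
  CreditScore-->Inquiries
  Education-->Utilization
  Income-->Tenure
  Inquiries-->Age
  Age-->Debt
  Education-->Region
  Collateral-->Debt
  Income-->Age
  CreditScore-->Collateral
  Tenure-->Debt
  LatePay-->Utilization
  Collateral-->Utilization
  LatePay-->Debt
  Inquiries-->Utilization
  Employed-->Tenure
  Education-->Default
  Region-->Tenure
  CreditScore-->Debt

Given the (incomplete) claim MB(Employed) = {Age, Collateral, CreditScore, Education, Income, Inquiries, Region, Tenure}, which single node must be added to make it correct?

Default

Recall MB(v) = parents ∪ children ∪ spouses, where spouses are the other parents of v's children.
Employed's parents: none.
Ch(Employed) = {CreditScore, Income, Inquiries, Tenure}.
Other parents of Employed's children:
  CreditScore: —
  Inquiries: CreditScore
  Income: Education
  Tenure: Age, Collateral, CreditScore, Default, Income, Inquiries, Region
MB(Employed) = {Age, Collateral, CreditScore, Default, Education, Income, Inquiries, Region, Tenure}.
Comparing with the claimed set, Default is missing.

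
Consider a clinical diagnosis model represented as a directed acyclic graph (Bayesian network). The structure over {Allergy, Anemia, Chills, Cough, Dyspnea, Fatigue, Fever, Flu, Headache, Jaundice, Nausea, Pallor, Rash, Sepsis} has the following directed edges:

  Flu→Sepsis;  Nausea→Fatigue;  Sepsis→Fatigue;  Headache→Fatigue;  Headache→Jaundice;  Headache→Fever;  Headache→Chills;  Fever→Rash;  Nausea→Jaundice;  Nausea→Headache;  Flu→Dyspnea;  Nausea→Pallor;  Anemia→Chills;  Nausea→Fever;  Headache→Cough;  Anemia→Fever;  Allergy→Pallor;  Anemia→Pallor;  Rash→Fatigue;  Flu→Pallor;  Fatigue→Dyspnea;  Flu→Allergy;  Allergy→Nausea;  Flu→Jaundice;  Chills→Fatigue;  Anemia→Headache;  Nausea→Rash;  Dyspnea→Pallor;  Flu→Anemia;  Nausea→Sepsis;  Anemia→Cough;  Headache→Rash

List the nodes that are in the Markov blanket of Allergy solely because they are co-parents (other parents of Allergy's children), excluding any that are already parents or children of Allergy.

Children of Allergy: Nausea, Pallor.
  Nausea: —
  Pallor: Anemia, Dyspnea, Flu, Nausea
Excluding nodes already adjacent to Allergy (Flu, Nausea, Pallor), the co-parent-only contribution is {Anemia, Dyspnea}.

{Anemia, Dyspnea}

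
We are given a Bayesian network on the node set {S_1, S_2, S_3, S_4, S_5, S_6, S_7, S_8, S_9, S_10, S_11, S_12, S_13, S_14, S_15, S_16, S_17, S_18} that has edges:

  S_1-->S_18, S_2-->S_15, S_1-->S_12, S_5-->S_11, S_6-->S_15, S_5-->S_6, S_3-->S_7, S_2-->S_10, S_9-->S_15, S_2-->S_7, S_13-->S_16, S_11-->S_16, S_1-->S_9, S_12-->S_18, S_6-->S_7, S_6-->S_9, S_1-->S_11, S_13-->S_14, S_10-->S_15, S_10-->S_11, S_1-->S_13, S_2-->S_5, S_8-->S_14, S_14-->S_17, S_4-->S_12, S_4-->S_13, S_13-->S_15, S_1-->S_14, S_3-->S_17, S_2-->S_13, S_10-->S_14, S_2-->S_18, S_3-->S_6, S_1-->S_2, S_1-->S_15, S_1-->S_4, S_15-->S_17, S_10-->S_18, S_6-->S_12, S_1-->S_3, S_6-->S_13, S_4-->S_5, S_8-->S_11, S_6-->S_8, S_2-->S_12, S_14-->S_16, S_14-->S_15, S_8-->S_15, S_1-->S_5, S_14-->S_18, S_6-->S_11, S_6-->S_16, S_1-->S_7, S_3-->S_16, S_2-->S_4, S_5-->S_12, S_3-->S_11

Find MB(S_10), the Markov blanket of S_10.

{S_1, S_2, S_3, S_5, S_6, S_8, S_9, S_11, S_12, S_13, S_14, S_15, S_18}

The Markov blanket of a node is its parents, its children, and the other parents of its children.
Pa(S_10) = {S_2}.
Children of S_10: S_11, S_14, S_15, S_18.
For each child, the remaining parents (spouses of S_10):
  S_11's other parents are S_1, S_3, S_5, S_6, S_8.
  S_14's other parents are S_1, S_8, S_13.
  S_15 also has parents S_1, S_2, S_6, S_8, S_9, S_13, S_14.
  S_18 also has parents S_1, S_2, S_12, S_14.
MB(S_10) = {S_1, S_2, S_3, S_5, S_6, S_8, S_9, S_11, S_12, S_13, S_14, S_15, S_18}.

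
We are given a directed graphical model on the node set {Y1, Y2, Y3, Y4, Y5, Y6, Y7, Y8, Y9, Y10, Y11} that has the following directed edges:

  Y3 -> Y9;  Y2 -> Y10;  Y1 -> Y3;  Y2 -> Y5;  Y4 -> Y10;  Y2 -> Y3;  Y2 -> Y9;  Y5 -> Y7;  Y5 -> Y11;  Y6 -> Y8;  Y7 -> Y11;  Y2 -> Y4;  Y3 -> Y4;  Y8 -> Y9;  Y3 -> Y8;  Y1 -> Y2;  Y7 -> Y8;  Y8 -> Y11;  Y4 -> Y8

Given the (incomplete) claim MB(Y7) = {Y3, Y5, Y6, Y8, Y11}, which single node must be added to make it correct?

Y4

A node's Markov blanket = Pa ∪ Ch ∪ (parents of Ch other than the node itself).
Y7 has parent Y5.
Ch(Y7) = {Y8, Y11}.
Other parents of Y7's children:
  Y8: Y3, Y4, Y6
  Y11: Y5, Y8
MB(Y7) = {Y3, Y4, Y5, Y6, Y8, Y11}.
Comparing with the claimed set, Y4 is missing.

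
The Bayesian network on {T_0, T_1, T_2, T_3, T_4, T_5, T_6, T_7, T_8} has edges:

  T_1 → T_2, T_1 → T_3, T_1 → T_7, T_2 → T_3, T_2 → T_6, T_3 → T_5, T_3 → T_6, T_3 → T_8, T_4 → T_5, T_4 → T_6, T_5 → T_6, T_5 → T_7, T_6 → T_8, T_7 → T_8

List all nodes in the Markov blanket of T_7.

{T_1, T_3, T_5, T_6, T_8}

By definition, MB(T_7) is built from T_7's parents, T_7's children, and the co-parents of T_7.
T_7's parents: T_1, T_5.
Children of T_7: T_8.
Parents of each child, excluding T_7:
  T_8: T_3, T_6
Taking the union gives {T_1, T_3, T_5, T_6, T_8}.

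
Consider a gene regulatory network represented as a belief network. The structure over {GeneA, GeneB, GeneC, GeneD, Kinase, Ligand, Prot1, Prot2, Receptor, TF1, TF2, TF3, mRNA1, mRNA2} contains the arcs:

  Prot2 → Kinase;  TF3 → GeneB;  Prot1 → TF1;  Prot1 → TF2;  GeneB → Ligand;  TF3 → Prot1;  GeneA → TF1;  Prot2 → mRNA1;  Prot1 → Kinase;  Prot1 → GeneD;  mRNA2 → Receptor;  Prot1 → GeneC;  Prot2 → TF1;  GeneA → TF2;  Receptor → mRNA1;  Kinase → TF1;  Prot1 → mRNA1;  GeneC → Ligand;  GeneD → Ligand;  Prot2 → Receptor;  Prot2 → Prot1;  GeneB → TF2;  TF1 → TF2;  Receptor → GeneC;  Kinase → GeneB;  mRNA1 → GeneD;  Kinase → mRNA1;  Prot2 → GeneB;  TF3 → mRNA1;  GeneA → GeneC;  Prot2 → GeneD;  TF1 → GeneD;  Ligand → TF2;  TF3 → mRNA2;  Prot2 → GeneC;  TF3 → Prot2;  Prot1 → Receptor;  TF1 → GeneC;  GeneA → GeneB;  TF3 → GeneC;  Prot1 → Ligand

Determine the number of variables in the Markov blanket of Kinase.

8

By definition, MB(Kinase) is built from Kinase's parents, Kinase's children, and the co-parents of Kinase.
Kinase's children: GeneB, TF1, mRNA1.
Kinase has parents Prot1, Prot2.
Other parents of Kinase's children:
  mRNA1's other parents are Prot1, Prot2, Receptor, TF3.
  TF1 also has parents GeneA, Prot1, Prot2.
  GeneB's other parents are GeneA, Prot2, TF3.
MB(Kinase) = {GeneA, GeneB, Prot1, Prot2, Receptor, TF1, TF3, mRNA1}, which has 8 nodes.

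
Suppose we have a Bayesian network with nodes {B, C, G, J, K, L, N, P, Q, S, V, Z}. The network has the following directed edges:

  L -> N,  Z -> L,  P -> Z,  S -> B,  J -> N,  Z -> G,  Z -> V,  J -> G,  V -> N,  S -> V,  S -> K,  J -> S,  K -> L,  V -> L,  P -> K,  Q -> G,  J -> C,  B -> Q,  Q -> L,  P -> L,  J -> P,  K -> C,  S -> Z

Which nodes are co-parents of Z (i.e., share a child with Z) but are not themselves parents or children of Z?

{J, K, Q}

Children of Z: G, L, V.
  V also has parent S.
  parents(L) \ {Z} = {K, P, Q, V}.
  G's other parents are J, Q.
Excluding nodes already adjacent to Z (G, L, P, S, V), the co-parent-only contribution is {J, K, Q}.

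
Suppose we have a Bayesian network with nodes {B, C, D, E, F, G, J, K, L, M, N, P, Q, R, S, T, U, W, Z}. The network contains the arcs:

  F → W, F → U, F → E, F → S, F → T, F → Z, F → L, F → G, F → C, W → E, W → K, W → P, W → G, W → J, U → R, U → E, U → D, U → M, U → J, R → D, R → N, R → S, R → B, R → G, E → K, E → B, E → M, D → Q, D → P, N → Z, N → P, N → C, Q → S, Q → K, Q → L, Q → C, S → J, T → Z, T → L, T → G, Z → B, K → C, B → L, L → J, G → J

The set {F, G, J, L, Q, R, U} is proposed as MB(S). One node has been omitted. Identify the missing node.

Recall MB(v) = parents ∪ children ∪ spouses, where spouses are the other parents of v's children.
Pa(S) = {F, Q, R}.
S has child J.
For each child, the remaining parents (spouses of S):
  J: G, L, U, W
MB(S) = {F, G, J, L, Q, R, U, W}.
Comparing with the claimed set, W is missing.

W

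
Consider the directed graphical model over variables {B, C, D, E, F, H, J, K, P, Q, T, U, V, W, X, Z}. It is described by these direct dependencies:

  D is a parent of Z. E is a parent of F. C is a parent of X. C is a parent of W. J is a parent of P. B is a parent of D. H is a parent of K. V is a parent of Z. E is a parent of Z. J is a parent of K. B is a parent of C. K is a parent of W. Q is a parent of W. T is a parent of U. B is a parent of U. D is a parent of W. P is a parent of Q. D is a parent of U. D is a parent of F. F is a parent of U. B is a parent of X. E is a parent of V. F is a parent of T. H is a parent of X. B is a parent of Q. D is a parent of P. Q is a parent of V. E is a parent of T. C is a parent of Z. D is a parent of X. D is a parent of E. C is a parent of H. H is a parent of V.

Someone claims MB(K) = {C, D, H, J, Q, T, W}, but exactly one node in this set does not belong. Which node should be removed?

T

A node's Markov blanket = Pa ∪ Ch ∪ (parents of Ch other than the node itself).
K has parents H, J.
K's children: W.
Parents of each child, excluding K:
  W: C, D, Q
MB(K) = {C, D, H, J, Q, W}.
T is neither a parent, child, nor co-parent of K, so it does not belong.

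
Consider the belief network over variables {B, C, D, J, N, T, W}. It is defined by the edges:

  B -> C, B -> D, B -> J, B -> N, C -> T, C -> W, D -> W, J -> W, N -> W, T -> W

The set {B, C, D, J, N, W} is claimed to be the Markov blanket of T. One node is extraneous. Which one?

A node's Markov blanket = Pa ∪ Ch ∪ (parents of Ch other than the node itself).
T's parents: C.
T's children: W.
Other parents of T's children:
  W also has parents C, D, J, N.
MB(T) = {C, D, J, N, W}.
B is neither a parent, child, nor co-parent of T, so it does not belong.

B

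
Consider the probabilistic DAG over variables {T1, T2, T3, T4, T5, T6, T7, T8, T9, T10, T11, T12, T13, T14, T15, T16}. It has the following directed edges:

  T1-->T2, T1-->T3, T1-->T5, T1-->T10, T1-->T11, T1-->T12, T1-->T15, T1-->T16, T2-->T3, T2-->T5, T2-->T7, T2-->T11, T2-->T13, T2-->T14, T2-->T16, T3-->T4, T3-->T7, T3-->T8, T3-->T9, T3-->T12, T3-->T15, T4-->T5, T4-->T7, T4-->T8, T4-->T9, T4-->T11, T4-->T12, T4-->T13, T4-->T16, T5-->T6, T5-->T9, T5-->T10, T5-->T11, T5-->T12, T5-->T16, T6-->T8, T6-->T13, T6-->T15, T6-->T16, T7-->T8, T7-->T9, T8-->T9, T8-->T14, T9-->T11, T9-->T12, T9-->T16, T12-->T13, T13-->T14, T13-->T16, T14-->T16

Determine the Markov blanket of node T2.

{T1, T3, T4, T5, T6, T7, T8, T9, T11, T12, T13, T14, T16}

T2's parents: T1.
Children of T2: T3, T5, T7, T11, T13, T14, T16.
For each child, the remaining parents (spouses of T2):
  T3: T1
  T5: T1, T4
  T7: T3, T4
  T11: T1, T4, T5, T9
  T13: T4, T6, T12
  T14: T8, T13
  T16: T1, T4, T5, T6, T9, T13, T14
MB(T2) = {T1, T3, T4, T5, T6, T7, T8, T9, T11, T12, T13, T14, T16}.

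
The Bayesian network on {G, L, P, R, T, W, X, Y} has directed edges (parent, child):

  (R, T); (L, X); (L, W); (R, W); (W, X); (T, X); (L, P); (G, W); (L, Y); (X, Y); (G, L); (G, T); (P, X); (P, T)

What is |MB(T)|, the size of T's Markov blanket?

6

T's children: X.
Pa(T) = {G, P, R}.
Co-parents of T (other parents of its children):
  X also has parents L, P, W.
MB(T) = {G, L, P, R, W, X}, which has 6 nodes.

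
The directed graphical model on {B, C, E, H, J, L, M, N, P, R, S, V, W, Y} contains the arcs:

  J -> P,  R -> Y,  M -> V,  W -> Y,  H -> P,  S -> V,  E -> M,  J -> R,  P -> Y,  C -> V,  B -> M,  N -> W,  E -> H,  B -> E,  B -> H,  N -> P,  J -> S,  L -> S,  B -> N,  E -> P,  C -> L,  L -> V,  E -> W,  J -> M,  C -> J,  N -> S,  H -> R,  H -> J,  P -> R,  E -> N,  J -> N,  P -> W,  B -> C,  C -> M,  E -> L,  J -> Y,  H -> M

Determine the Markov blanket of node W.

Parents of W: E, N, P.
W has child Y.
Other parents of W's children:
  Y: J, P, R
Union: {E, N, P} ∪ {Y} ∪ {J, P, R} = {E, J, N, P, R, Y}.

{E, J, N, P, R, Y}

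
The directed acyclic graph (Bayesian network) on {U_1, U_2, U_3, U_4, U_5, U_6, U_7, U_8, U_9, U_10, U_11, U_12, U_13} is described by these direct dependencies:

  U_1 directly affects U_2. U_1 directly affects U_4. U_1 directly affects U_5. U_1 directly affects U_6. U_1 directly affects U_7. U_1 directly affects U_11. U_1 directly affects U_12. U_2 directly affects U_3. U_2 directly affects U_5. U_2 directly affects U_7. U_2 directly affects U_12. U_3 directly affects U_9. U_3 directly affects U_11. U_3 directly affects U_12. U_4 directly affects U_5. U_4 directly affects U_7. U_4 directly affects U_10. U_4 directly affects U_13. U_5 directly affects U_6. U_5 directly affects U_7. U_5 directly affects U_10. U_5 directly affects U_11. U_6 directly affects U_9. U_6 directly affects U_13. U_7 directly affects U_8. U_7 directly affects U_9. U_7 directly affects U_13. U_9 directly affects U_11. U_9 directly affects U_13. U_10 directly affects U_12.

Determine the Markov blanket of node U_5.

By definition, MB(U_5) is built from U_5's parents, U_5's children, and the co-parents of U_5.
Pa(U_5) = {U_1, U_2, U_4}.
U_5 has children U_6, U_7, U_10, U_11.
Parents of each child, excluding U_5:
  parents(U_6) \ {U_5} = {U_1}.
  U_7 also has parents U_1, U_2, U_4.
  U_10's other parent is U_4.
  parents(U_11) \ {U_5} = {U_1, U_3, U_9}.
MB(U_5) = {U_1, U_2, U_3, U_4, U_6, U_7, U_9, U_10, U_11}.

{U_1, U_2, U_3, U_4, U_6, U_7, U_9, U_10, U_11}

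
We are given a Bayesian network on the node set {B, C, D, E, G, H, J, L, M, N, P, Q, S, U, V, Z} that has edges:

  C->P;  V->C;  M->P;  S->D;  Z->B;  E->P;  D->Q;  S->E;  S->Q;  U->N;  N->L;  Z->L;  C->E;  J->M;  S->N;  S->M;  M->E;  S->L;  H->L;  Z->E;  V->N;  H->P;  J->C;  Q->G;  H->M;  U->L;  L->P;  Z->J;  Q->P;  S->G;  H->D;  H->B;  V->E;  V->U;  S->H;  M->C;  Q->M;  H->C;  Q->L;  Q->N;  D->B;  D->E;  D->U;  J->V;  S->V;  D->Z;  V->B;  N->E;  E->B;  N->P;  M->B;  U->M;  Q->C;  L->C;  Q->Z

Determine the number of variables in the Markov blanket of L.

12

The Markov blanket of a node is its parents, its children, and the other parents of its children.
Pa(L) = {H, N, Q, S, U, Z}.
Ch(L) = {C, P}.
Co-parents of L (other parents of its children):
  C also has parents H, J, M, Q, V.
  parents(P) \ {L} = {C, E, H, M, N, Q}.
MB(L) = {C, E, H, J, M, N, P, Q, S, U, V, Z}, which has 12 nodes.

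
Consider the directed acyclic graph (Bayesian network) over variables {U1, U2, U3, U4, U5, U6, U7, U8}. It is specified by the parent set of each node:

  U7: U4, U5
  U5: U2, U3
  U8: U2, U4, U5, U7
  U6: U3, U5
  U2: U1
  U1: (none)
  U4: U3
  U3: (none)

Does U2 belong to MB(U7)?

Yes

U2 is a co-parent of U7: both are parents of U8.
So U2 ∈ MB(U7).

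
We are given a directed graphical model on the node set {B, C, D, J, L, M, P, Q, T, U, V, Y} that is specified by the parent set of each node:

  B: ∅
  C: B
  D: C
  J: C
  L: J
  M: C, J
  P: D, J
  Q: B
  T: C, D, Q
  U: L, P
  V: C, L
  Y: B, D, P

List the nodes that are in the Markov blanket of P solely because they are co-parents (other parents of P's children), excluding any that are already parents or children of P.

{B, L}

Children of P: U, Y.
  U's other parent is L.
  parents(Y) \ {P} = {B, D}.
Excluding nodes already adjacent to P (D, J, U, Y), the co-parent-only contribution is {B, L}.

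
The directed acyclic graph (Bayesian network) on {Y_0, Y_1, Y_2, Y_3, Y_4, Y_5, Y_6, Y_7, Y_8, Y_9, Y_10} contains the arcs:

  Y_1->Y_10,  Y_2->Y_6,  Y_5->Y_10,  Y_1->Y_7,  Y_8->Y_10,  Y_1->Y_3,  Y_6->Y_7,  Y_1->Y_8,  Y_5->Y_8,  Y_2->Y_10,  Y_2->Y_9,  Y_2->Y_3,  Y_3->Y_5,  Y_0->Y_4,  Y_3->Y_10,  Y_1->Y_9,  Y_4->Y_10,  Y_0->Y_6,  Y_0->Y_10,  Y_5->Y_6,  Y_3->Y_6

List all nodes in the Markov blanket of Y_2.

Recall MB(v) = parents ∪ children ∪ spouses, where spouses are the other parents of v's children.
Y_2's parents: none.
Children of Y_2: Y_3, Y_6, Y_9, Y_10.
Parents of each child, excluding Y_2:
  Y_3: Y_1
  Y_6: Y_0, Y_3, Y_5
  Y_9: Y_1
  Y_10: Y_0, Y_1, Y_3, Y_4, Y_5, Y_8
MB(Y_2) = {Y_0, Y_1, Y_3, Y_4, Y_5, Y_6, Y_8, Y_9, Y_10}.

{Y_0, Y_1, Y_3, Y_4, Y_5, Y_6, Y_8, Y_9, Y_10}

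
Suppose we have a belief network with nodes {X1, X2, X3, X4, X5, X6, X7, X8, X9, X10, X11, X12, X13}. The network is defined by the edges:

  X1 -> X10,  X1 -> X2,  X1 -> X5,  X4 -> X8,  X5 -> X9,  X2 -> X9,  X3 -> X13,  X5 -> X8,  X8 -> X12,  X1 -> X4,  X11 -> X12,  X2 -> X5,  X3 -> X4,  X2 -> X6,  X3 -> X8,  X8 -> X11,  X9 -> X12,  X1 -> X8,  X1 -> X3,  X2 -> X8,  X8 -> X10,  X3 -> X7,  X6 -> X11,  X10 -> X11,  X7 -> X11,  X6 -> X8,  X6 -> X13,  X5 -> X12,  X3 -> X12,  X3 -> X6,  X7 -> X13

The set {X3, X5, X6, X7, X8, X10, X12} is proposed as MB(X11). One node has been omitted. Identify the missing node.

X11's parents: X6, X7, X8, X10.
X11's children: X12.
For each child, the remaining parents (spouses of X11):
  parents(X12) \ {X11} = {X3, X5, X8, X9}.
MB(X11) = {X3, X5, X6, X7, X8, X9, X10, X12}.
Comparing with the claimed set, X9 is missing.

X9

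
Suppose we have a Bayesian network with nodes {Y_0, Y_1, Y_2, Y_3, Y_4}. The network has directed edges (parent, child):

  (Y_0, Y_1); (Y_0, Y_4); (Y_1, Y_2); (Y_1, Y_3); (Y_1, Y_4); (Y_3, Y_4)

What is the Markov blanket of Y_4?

{Y_0, Y_1, Y_3}

Pa(Y_4) = {Y_0, Y_1, Y_3}.
Y_4's children: none.
With no children, Y_4 has no spouses; the co-parent set is empty.
So the Markov blanket of Y_4 is {Y_0, Y_1, Y_3}.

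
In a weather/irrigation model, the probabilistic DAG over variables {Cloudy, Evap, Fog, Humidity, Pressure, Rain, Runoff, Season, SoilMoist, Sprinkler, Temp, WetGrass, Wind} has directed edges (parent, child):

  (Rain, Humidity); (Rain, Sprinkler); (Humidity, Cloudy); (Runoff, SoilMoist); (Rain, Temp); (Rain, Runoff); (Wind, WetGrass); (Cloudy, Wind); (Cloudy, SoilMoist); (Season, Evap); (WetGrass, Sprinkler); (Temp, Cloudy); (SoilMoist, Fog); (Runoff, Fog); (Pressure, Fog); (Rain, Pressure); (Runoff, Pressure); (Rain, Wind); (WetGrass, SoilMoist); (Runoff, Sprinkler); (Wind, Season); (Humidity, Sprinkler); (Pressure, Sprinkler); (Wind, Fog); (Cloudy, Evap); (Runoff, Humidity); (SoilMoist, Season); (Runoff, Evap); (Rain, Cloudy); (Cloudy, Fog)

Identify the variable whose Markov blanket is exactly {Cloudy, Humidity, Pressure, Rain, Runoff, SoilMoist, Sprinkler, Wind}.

The target node must have every member of {Cloudy, Humidity, Pressure, Rain, Runoff, SoilMoist, Sprinkler, Wind} as a parent, child, or co-parent, and no others.
Parents of WetGrass: Wind; children: SoilMoist, Sprinkler; co-parents: Cloudy, Humidity, Pressure, Rain, Runoff.
These exactly cover the given set, so the node is WetGrass.

WetGrass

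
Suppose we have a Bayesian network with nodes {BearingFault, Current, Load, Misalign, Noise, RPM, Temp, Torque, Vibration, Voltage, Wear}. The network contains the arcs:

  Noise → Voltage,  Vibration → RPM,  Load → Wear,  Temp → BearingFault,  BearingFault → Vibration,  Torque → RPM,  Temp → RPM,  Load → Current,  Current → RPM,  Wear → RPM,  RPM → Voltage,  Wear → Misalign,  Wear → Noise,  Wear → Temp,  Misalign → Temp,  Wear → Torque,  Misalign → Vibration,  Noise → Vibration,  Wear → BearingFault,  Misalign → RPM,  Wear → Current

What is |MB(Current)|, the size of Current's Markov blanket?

Pa(Current) = {Load, Wear}.
Children of Current: RPM.
Parents of each child, excluding Current:
  parents(RPM) \ {Current} = {Misalign, Temp, Torque, Vibration, Wear}.
MB(Current) = {Load, Misalign, RPM, Temp, Torque, Vibration, Wear}, which has 7 nodes.

7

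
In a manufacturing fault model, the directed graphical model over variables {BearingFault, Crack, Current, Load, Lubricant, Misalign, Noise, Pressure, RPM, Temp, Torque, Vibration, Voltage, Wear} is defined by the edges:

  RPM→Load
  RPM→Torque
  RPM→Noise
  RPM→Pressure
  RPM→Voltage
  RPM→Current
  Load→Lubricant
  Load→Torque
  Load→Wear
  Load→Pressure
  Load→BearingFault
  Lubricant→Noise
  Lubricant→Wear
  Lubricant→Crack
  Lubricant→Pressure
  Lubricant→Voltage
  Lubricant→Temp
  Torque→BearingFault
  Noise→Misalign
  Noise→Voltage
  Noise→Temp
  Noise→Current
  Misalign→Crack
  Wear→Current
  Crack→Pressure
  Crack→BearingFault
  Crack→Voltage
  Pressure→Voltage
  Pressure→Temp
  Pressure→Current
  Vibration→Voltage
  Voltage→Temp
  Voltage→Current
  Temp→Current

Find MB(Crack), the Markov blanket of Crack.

{BearingFault, Load, Lubricant, Misalign, Noise, Pressure, RPM, Torque, Vibration, Voltage}

Crack has parents Lubricant, Misalign.
Crack has children BearingFault, Pressure, Voltage.
Parents of each child, excluding Crack:
  parents(Pressure) \ {Crack} = {Load, Lubricant, RPM}.
  BearingFault's other parents are Load, Torque.
  Voltage also has parents Lubricant, Noise, Pressure, RPM, Vibration.
Taking the union gives {BearingFault, Load, Lubricant, Misalign, Noise, Pressure, RPM, Torque, Vibration, Voltage}.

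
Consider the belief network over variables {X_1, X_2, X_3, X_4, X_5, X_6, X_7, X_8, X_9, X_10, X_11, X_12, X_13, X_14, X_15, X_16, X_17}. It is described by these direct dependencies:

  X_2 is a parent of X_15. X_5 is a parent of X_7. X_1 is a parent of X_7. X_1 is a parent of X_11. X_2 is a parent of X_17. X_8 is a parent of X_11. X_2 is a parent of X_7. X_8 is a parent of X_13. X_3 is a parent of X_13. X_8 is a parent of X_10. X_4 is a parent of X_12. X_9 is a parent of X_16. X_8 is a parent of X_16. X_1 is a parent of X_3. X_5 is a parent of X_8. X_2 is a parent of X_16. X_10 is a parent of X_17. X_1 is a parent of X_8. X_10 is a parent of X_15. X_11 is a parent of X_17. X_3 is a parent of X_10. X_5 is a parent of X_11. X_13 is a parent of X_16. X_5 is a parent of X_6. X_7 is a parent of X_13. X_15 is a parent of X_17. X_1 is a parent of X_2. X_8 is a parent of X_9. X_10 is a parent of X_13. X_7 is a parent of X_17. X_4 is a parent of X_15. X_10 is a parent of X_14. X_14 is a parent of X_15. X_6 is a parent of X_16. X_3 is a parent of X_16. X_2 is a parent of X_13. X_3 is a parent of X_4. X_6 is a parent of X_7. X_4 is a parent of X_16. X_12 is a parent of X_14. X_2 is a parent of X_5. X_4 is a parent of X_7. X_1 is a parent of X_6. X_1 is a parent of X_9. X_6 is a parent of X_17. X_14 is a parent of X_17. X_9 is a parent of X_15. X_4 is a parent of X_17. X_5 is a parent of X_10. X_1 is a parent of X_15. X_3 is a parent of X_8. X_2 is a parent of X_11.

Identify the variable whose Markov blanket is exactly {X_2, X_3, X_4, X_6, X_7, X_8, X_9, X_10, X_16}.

The target node must have every member of {X_2, X_3, X_4, X_6, X_7, X_8, X_9, X_10, X_16} as a parent, child, or co-parent, and no others.
Parents of X_13: X_2, X_3, X_7, X_8, X_10; children: X_16; co-parents: X_2, X_3, X_4, X_6, X_8, X_9.
These exactly cover the given set, so the node is X_13.

X_13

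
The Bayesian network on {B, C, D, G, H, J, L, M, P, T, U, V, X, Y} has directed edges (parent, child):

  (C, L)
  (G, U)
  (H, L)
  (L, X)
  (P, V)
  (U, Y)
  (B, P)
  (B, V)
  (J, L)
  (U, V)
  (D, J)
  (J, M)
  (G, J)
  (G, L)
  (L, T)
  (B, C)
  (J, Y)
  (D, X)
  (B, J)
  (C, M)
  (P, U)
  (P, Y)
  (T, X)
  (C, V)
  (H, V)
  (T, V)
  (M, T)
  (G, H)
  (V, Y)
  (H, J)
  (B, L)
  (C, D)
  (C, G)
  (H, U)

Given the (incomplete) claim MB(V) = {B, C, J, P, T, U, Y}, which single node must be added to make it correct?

Recall MB(v) = parents ∪ children ∪ spouses, where spouses are the other parents of v's children.
V has parents B, C, H, P, T, U.
Children of V: Y.
Other parents of V's children:
  Y also has parents J, P, U.
MB(V) = {B, C, H, J, P, T, U, Y}.
Comparing with the claimed set, H is missing.

H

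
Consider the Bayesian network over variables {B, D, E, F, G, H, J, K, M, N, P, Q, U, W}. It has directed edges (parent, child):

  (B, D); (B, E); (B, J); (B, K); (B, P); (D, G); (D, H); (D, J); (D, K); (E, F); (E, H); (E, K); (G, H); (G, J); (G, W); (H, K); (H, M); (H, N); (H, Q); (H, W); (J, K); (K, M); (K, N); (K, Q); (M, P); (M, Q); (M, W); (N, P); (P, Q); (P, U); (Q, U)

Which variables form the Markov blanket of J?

{B, D, E, G, H, K}

J's parents: B, D, G.
J has child K.
For each child, the remaining parents (spouses of J):
  K: B, D, E, H
Union: {B, D, G} ∪ {K} ∪ {B, D, E, H} = {B, D, E, G, H, K}.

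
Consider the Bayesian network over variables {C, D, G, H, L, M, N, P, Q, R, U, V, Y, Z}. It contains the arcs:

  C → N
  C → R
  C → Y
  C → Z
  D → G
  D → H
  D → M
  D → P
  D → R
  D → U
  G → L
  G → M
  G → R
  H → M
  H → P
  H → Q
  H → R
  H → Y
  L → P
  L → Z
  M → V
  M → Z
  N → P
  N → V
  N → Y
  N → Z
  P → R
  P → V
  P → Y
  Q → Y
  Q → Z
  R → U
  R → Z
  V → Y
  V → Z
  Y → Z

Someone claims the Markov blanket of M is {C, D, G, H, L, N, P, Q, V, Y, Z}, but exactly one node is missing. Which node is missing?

R

M has parents D, G, H.
M has children V, Z.
Parents of each child, excluding M:
  V's other parents are N, P.
  parents(Z) \ {M} = {C, L, N, Q, R, V, Y}.
MB(M) = {C, D, G, H, L, N, P, Q, R, V, Y, Z}.
Comparing with the claimed set, R is missing.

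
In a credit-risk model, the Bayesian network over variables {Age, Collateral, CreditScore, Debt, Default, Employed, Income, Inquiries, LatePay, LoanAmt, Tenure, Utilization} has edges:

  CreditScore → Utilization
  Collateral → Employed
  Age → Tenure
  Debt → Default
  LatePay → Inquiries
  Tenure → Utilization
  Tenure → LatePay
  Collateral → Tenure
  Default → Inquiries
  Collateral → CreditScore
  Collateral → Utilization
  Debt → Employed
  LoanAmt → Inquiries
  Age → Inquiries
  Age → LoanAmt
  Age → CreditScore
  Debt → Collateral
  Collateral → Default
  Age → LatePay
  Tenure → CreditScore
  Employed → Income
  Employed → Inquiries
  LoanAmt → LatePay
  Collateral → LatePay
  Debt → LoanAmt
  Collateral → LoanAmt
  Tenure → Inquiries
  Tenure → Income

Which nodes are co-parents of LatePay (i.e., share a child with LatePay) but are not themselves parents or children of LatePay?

{Default, Employed}

Children of LatePay: Inquiries.
  Inquiries's other parents are Age, Default, Employed, LoanAmt, Tenure.
Excluding nodes already adjacent to LatePay (Age, Collateral, Inquiries, LoanAmt, Tenure), the co-parent-only contribution is {Default, Employed}.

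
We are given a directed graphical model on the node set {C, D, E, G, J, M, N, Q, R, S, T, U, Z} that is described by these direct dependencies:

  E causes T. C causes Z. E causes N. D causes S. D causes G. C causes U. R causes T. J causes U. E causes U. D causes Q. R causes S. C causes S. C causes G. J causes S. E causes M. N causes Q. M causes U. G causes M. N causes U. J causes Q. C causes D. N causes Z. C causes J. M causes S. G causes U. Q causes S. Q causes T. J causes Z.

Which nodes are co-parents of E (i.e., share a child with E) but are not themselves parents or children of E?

{C, G, J, Q, R}

Children of E: M, N, T, U.
  M also has parent G.
  N: no additional parents.
  T's other parents are Q, R.
  U also has parents C, G, J, M, N.
Excluding nodes already adjacent to E (M, N, T, U), the co-parent-only contribution is {C, G, J, Q, R}.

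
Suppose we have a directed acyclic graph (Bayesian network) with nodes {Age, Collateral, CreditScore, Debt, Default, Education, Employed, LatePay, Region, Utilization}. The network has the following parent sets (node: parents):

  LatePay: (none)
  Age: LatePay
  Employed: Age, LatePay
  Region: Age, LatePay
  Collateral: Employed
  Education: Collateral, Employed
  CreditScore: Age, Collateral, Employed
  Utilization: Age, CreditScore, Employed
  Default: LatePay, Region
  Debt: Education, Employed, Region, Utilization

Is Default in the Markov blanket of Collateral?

No

Collateral has children CreditScore, Education.
Parents of Collateral: Employed.
For each child, the remaining parents (spouses of Collateral):
  Education: Employed
  CreditScore: Age, Employed
MB(Collateral) = {Age, CreditScore, Education, Employed}; Default is not in this set.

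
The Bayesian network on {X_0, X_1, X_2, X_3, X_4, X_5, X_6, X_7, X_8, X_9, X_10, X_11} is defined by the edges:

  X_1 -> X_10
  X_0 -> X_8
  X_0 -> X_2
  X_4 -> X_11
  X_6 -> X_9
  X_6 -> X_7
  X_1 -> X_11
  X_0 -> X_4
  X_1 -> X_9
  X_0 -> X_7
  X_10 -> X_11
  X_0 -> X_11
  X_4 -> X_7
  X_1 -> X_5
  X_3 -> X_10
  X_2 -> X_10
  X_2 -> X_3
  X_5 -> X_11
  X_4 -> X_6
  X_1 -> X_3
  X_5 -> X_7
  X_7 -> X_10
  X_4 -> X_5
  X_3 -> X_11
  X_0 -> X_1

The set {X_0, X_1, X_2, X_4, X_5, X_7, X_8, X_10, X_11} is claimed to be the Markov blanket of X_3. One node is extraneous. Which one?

A node's Markov blanket = Pa ∪ Ch ∪ (parents of Ch other than the node itself).
Parents of X_3: X_1, X_2.
Ch(X_3) = {X_10, X_11}.
For each child, the remaining parents (spouses of X_3):
  X_10 also has parents X_1, X_2, X_7.
  X_11 also has parents X_0, X_1, X_4, X_5, X_10.
MB(X_3) = {X_0, X_1, X_2, X_4, X_5, X_7, X_10, X_11}.
X_8 is neither a parent, child, nor co-parent of X_3, so it does not belong.

X_8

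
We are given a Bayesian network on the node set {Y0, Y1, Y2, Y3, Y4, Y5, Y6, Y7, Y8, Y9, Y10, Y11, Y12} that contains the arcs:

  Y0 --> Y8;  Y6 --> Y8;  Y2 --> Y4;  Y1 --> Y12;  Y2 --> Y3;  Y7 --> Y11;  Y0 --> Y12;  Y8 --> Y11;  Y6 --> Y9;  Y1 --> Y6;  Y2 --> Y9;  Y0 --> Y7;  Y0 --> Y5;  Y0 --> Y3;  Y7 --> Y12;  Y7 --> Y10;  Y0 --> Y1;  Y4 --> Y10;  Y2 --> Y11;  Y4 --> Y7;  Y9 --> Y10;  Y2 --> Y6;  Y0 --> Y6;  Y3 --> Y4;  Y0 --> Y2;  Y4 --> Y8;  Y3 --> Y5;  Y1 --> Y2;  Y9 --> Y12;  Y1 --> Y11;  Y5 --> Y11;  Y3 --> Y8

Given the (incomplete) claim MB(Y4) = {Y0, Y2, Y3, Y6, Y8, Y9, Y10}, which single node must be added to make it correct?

Y7

Recall MB(v) = parents ∪ children ∪ spouses, where spouses are the other parents of v's children.
Pa(Y4) = {Y2, Y3}.
Ch(Y4) = {Y7, Y8, Y10}.
For each child, the remaining parents (spouses of Y4):
  Y7: Y0
  Y8: Y0, Y3, Y6
  Y10: Y7, Y9
MB(Y4) = {Y0, Y2, Y3, Y6, Y7, Y8, Y9, Y10}.
Comparing with the claimed set, Y7 is missing.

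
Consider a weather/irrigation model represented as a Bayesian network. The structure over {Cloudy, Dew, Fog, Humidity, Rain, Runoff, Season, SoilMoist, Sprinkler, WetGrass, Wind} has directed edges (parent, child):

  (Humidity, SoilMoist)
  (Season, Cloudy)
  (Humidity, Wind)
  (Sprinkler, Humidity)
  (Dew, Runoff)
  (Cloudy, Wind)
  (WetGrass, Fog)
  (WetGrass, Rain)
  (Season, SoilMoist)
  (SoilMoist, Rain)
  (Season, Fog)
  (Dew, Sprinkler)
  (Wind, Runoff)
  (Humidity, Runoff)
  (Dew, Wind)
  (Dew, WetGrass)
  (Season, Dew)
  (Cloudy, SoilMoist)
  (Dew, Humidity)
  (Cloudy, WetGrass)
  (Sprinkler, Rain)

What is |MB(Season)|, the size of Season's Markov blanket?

A node's Markov blanket = Pa ∪ Ch ∪ (parents of Ch other than the node itself).
Ch(Season) = {Cloudy, Dew, Fog, SoilMoist}.
Pa(Season) = {}.
Co-parents of Season (other parents of its children):
  Cloudy: —
  Dew: —
  SoilMoist: Cloudy, Humidity
  Fog: WetGrass
MB(Season) = {Cloudy, Dew, Fog, Humidity, SoilMoist, WetGrass}, which has 6 nodes.

6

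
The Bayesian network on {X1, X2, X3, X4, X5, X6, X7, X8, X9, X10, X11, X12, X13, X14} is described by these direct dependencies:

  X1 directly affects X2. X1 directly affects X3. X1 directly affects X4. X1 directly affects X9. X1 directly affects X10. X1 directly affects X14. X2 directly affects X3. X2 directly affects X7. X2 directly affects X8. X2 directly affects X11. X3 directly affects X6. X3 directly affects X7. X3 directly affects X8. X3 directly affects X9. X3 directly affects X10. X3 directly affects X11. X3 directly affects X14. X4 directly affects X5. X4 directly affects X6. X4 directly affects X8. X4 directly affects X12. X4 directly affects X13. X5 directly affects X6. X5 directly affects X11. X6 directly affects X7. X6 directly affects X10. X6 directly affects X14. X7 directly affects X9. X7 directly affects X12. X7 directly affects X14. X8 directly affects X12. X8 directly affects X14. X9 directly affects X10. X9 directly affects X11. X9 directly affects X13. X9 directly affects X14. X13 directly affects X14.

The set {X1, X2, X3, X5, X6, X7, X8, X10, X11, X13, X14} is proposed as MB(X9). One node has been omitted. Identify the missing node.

A node's Markov blanket = Pa ∪ Ch ∪ (parents of Ch other than the node itself).
X9 has children X10, X11, X13, X14.
X9 has parents X1, X3, X7.
Parents of each child, excluding X9:
  X10: X1, X3, X6
  X11: X2, X3, X5
  X13: X4
  X14: X1, X3, X6, X7, X8, X13
MB(X9) = {X1, X2, X3, X4, X5, X6, X7, X8, X10, X11, X13, X14}.
Comparing with the claimed set, X4 is missing.

X4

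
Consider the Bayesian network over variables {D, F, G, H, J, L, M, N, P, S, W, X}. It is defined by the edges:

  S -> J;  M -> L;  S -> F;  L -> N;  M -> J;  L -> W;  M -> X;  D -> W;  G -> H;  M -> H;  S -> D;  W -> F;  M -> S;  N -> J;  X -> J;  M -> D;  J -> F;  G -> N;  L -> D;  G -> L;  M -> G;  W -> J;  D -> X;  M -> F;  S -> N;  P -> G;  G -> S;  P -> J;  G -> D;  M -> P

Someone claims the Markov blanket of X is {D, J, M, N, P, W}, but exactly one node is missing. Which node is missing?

S

Parents of X: D, M.
X's children: J.
Other parents of X's children:
  J's other parents are M, N, P, S, W.
MB(X) = {D, J, M, N, P, S, W}.
Comparing with the claimed set, S is missing.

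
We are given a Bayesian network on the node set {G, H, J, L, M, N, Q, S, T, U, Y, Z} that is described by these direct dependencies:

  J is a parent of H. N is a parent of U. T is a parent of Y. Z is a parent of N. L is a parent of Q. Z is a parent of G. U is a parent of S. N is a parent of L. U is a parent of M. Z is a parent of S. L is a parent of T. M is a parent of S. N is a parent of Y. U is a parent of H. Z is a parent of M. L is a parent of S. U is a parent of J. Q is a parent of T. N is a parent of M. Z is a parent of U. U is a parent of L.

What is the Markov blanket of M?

{L, N, S, U, Z}

By definition, MB(M) is built from M's parents, M's children, and the co-parents of M.
M's parents: N, U, Z.
Children of M: S.
Co-parents of M (other parents of its children):
  S: L, U, Z
So the Markov blanket of M is {L, N, S, U, Z}.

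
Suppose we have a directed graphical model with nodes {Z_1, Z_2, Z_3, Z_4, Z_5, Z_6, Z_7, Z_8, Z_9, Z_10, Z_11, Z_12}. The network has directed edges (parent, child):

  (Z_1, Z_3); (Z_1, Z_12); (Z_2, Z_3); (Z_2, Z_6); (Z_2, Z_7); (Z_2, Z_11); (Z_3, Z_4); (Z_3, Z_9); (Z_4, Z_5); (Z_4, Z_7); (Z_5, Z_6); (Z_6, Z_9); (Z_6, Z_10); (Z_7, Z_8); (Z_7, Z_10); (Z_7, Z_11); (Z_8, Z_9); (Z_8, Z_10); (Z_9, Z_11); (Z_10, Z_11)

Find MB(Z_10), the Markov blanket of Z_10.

{Z_2, Z_6, Z_7, Z_8, Z_9, Z_11}

Parents of Z_10: Z_6, Z_7, Z_8.
Z_10 has child Z_11.
Parents of each child, excluding Z_10:
  Z_11 also has parents Z_2, Z_7, Z_9.
Taking the union gives {Z_2, Z_6, Z_7, Z_8, Z_9, Z_11}.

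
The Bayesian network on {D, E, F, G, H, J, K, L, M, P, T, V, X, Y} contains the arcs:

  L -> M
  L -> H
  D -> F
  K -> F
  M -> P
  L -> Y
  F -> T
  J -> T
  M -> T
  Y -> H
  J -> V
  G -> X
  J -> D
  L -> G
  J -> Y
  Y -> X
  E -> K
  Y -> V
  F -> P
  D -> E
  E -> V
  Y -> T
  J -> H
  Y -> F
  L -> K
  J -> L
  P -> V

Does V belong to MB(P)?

Yes

V is a child of P.
So V ∈ MB(P).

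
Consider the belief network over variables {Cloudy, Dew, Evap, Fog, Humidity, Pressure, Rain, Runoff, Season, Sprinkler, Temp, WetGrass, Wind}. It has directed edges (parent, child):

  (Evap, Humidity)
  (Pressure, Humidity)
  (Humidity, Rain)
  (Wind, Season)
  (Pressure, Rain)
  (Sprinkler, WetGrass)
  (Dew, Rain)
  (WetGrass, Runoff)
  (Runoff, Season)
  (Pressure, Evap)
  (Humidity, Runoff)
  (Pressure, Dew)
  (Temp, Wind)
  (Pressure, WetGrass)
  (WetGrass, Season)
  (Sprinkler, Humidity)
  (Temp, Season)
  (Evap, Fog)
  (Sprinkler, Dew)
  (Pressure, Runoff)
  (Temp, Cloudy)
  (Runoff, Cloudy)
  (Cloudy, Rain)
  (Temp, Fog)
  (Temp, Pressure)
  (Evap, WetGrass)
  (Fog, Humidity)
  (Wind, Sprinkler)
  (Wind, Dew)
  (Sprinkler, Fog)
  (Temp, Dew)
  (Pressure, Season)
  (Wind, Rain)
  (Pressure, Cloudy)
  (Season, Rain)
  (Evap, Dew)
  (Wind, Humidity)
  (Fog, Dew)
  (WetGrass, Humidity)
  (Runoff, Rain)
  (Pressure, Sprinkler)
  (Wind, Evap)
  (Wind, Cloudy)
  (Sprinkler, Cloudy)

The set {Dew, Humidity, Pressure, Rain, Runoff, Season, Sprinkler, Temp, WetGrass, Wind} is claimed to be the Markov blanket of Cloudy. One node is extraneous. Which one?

WetGrass

Parents of Cloudy: Pressure, Runoff, Sprinkler, Temp, Wind.
Ch(Cloudy) = {Rain}.
For each child, the remaining parents (spouses of Cloudy):
  Rain also has parents Dew, Humidity, Pressure, Runoff, Season, Wind.
MB(Cloudy) = {Dew, Humidity, Pressure, Rain, Runoff, Season, Sprinkler, Temp, Wind}.
WetGrass is neither a parent, child, nor co-parent of Cloudy, so it does not belong.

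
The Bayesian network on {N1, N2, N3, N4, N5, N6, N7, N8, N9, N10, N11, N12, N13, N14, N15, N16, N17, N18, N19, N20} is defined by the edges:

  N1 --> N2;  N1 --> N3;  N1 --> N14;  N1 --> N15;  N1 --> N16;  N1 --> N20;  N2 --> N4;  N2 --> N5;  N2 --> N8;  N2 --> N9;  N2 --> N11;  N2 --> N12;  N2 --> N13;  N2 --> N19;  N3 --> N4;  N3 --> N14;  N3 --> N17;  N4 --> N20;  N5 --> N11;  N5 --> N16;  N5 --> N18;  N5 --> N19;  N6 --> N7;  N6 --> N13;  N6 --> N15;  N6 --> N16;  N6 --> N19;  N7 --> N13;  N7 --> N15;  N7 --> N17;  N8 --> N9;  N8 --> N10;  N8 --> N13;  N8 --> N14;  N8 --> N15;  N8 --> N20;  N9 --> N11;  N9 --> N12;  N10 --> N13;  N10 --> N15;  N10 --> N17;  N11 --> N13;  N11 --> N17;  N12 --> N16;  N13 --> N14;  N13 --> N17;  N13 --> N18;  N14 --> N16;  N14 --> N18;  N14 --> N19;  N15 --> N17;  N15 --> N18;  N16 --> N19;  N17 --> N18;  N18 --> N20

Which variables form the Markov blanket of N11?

{N2, N3, N5, N6, N7, N8, N9, N10, N13, N15, N17}

N11's children: N13, N17.
N11's parents: N2, N5, N9.
Co-parents of N11 (other parents of its children):
  N13: N2, N6, N7, N8, N10
  N17: N3, N7, N10, N13, N15
Taking the union gives {N2, N3, N5, N6, N7, N8, N9, N10, N13, N15, N17}.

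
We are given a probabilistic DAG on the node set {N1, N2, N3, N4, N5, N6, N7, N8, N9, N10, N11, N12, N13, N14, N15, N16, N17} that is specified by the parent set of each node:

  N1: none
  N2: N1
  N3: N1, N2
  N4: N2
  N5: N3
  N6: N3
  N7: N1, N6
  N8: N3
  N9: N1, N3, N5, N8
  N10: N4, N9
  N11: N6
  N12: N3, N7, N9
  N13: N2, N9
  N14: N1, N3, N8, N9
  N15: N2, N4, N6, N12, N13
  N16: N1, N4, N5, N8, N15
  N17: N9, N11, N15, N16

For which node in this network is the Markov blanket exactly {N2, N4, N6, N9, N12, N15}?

N13

The target node must have every member of {N2, N4, N6, N9, N12, N15} as a parent, child, or co-parent, and no others.
Parents of N13: N2, N9; children: N15; co-parents: N2, N4, N6, N12.
These exactly cover the given set, so the node is N13.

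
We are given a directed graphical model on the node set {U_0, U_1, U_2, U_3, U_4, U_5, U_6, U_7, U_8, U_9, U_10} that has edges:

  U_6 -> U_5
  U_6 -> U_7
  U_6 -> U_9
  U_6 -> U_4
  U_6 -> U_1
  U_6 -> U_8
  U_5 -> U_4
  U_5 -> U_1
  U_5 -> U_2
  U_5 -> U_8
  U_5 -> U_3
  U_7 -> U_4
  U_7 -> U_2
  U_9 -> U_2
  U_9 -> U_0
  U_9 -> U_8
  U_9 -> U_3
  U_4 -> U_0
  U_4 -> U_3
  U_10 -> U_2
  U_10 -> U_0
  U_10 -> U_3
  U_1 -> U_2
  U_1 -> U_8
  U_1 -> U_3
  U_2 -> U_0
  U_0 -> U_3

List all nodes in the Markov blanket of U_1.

{U_0, U_2, U_3, U_4, U_5, U_6, U_7, U_8, U_9, U_10}

The Markov blanket of a node is its parents, its children, and the other parents of its children.
U_1's parents: U_5, U_6.
U_1 has children U_2, U_3, U_8.
For each child, the remaining parents (spouses of U_1):
  parents(U_2) \ {U_1} = {U_5, U_7, U_9, U_10}.
  U_8 also has parents U_5, U_6, U_9.
  U_3 also has parents U_0, U_4, U_5, U_9, U_10.
So the Markov blanket of U_1 is {U_0, U_2, U_3, U_4, U_5, U_6, U_7, U_8, U_9, U_10}.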